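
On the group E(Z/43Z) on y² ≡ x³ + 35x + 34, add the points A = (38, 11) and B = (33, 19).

(21, 22)

(38, 11) + (33, 19). λ = (19 - 11)/(33 - 38) ≡ 8/38 mod 43. 38⁻¹ ≡ 17 (mod 43) since 38·17 = 646 ≡ 1, so λ ≡ 7.
  x = λ² - 38 - 33 = 49 - 71 ≡ 21; y = λ·(38 - 21) - 11 ≡ 22. → (21, 22)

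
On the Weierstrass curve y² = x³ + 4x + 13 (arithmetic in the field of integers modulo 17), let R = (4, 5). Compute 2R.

(0, 9)

tangent at (4, 5): λ = (3·4² + 4)/(2·5) ≡ 1/10. 10⁻¹ ≡ 12 (mod 17), so λ ≡ 1·12 ≡ 12.
  x = λ² - 4 - 4 = 144 - 8 ≡ 0; y = λ·(4 - 0) - 5 ≡ 9. → (0, 9)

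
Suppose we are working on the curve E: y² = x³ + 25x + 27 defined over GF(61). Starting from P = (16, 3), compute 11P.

(60, 1)

Repeated addition: build up to 11P.
2P: tangent at (16, 3): λ = (3·16² + 25)/(2·3) ≡ 0/6. 6⁻¹ ≡ 51 (mod 61), so λ ≡ 0·51 ≡ 0.
  x = λ² - 16 - 16 = 0 - 32 ≡ 29; y = λ·(16 - 29) - 3 ≡ 58. → (29, 58)
3P: (29, 58) + (16, 3). λ = (3 - 58)/(16 - 29) ≡ 6/48 mod 61. 48⁻¹ ≡ 14 (mod 61) since 48·14 = 672 ≡ 1, so λ ≡ 23.
  x = λ² - 29 - 16 = 529 - 45 ≡ 57; y = λ·(29 - 57) - 58 ≡ 30. → (57, 30)
4P: (57, 30) + (16, 3). λ = (3 - 30)/(16 - 57) ≡ 34/20 mod 61. 20⁻¹ ≡ 58 (mod 61), so λ ≡ 20.
  x = λ² - 57 - 16 = 400 - 73 ≡ 22; y = λ·(57 - 22) - 30 ≡ 60. → (22, 60)
5P: (22, 60) + (16, 3). λ = (3 - 60)/(16 - 22) ≡ 4/55 mod 61. 55⁻¹ ≡ 10 (mod 61), so λ ≡ 40.
  x = λ² - 22 - 16 = 1600 - 38 ≡ 37; y = λ·(22 - 37) - 60 ≡ 11. → (37, 11)
6P: (37, 11) + (16, 3). λ = (3 - 11)/(16 - 37) ≡ 53/40 mod 61. 40⁻¹ ≡ 29 (mod 61), so λ ≡ 12.
  x = λ² - 37 - 16 = 144 - 53 ≡ 30; y = λ·(37 - 30) - 11 ≡ 12. → (30, 12)
7P: (30, 12) + (16, 3). λ = (3 - 12)/(16 - 30) ≡ 52/47 mod 61. 47⁻¹ ≡ 13 (mod 61), so λ ≡ 5.
  x = λ² - 30 - 16 = 25 - 46 ≡ 40; y = λ·(30 - 40) - 12 ≡ 60. → (40, 60)
8P: (40, 60) + (16, 3). λ = (3 - 60)/(16 - 40) ≡ 4/37 mod 61. 37⁻¹ ≡ 33 (mod 61), so λ ≡ 10.
  x = λ² - 40 - 16 = 100 - 56 ≡ 44; y = λ·(40 - 44) - 60 ≡ 22. → (44, 22)
9P: (44, 22) + (16, 3). λ = (3 - 22)/(16 - 44) ≡ 42/33 mod 61. 33⁻¹ ≡ 37 (mod 61), so λ ≡ 29.
  x = λ² - 44 - 16 = 841 - 60 ≡ 49; y = λ·(44 - 49) - 22 ≡ 16. → (49, 16)
10P: (49, 16) + (16, 3). λ = (3 - 16)/(16 - 49) ≡ 48/28 mod 61. 28⁻¹ ≡ 24 (mod 61) since 28·24 = 672 ≡ 1, so λ ≡ 54.
  x = λ² - 49 - 16 = 2916 - 65 ≡ 45; y = λ·(49 - 45) - 16 ≡ 17. → (45, 17)
11P: (45, 17) + (16, 3). λ = (3 - 17)/(16 - 45) ≡ 47/32 mod 61. 32⁻¹ ≡ 21 (mod 61), so λ ≡ 11.
  x = λ² - 45 - 16 = 121 - 61 ≡ 60; y = λ·(45 - 60) - 17 ≡ 1. → (60, 1)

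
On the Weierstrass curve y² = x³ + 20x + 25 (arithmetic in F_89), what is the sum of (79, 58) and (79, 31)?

The two points share x = 79 and their y-coordinates satisfy 58 + 31 ≡ 0 (mod 89), so they are inverses. Their sum is O.

O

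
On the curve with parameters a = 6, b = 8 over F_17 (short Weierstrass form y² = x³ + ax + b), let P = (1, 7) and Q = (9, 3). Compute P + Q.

(1, 7) + (9, 3). λ = (3 - 7)/(9 - 1) ≡ 13/8 mod 17. 8⁻¹ ≡ 15 (mod 17), so λ ≡ 8.
  x = λ² - 1 - 9 = 64 - 10 ≡ 3; y = λ·(1 - 3) - 7 ≡ 11. → (3, 11)

(3, 11)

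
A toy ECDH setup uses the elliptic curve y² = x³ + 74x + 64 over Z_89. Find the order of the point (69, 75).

2P: tangent at (69, 75): λ = (3·69² + 74)/(2·75) ≡ 28/61. 61⁻¹ ≡ 54 (mod 89), so λ ≡ 28·54 ≡ 88.
  x = λ² - 69 - 69 = 7744 - 138 ≡ 41; y = λ·(69 - 41) - 75 ≡ 75. → (41, 75)
3P: (41, 75) + (69, 75). λ = (75 - 75)/(69 - 41) ≡ 0/28 mod 89. 28⁻¹ ≡ 35 (mod 89), so λ ≡ 0.
  x = λ² - 41 - 69 = 0 - 110 ≡ 68; y = λ·(41 - 68) - 75 ≡ 14. → (68, 14)
4P: (68, 14) + (69, 75). λ = (75 - 14)/(69 - 68) ≡ 61/1 mod 89. 1⁻¹ ≡ 1 (mod 89), so λ ≡ 61.
  x = λ² - 68 - 69 = 3721 - 137 ≡ 24; y = λ·(68 - 24) - 14 ≡ 0. → (24, 0)
5P: (24, 0) + (69, 75). λ = (75 - 0)/(69 - 24) ≡ 75/45 mod 89. 45⁻¹ ≡ 2 (mod 89), so λ ≡ 61.
  x = λ² - 24 - 69 = 3721 - 93 ≡ 68; y = λ·(24 - 68) - 0 ≡ 75. → (68, 75)
6P: (68, 75) + (69, 75). λ = (75 - 75)/(69 - 68) ≡ 0/1 mod 89. 1⁻¹ ≡ 1 (mod 89), so λ ≡ 0.
  x = λ² - 68 - 69 = 0 - 137 ≡ 41; y = λ·(68 - 41) - 75 ≡ 14. → (41, 14)
7P: (41, 14) + (69, 75). λ = (75 - 14)/(69 - 41) ≡ 61/28 mod 89. 28⁻¹ ≡ 35 (mod 89) since 28·35 = 980 ≡ 1, so λ ≡ 88.
  x = λ² - 41 - 69 = 7744 - 110 ≡ 69; y = λ·(41 - 69) - 14 ≡ 14. → (69, 14)
8P: (69, 14) + (69, 75): same x and y₁ ≡ -y₂, so the sum is the point at infinity.
8P = the point at infinity, so the order is 8.

8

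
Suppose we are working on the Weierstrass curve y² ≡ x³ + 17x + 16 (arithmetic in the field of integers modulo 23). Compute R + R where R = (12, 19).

tangent at (12, 19): λ = (3·12² + 17)/(2·19) ≡ 12/15. 15⁻¹ ≡ 20 (mod 23), so λ ≡ 12·20 ≡ 10.
  x = λ² - 12 - 12 = 100 - 24 ≡ 7; y = λ·(12 - 7) - 19 ≡ 8. → (7, 8)

(7, 8)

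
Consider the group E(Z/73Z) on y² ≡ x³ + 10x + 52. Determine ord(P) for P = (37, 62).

6

2P: tangent at (37, 62): λ = (3·37² + 10)/(2·62) ≡ 29/51. 51⁻¹ ≡ 63 (mod 73) since 51·63 = 3213 ≡ 1, so λ ≡ 29·63 ≡ 2.
  x = λ² - 37 - 37 = 4 - 74 ≡ 3; y = λ·(37 - 3) - 62 ≡ 6. → (3, 6)
3P: (3, 6) + (37, 62). λ = (62 - 6)/(37 - 3) ≡ 56/34 mod 73. 34⁻¹ ≡ 58 (mod 73) since 34·58 = 1972 ≡ 1, so λ ≡ 36.
  x = λ² - 3 - 37 = 1296 - 40 ≡ 15; y = λ·(3 - 15) - 6 ≡ 0. → (15, 0)
4P: (15, 0) + (37, 62). λ = (62 - 0)/(37 - 15) ≡ 62/22 mod 73. 22⁻¹ ≡ 10 (mod 73) since 22·10 = 220 ≡ 1, so λ ≡ 36.
  x = λ² - 15 - 37 = 1296 - 52 ≡ 3; y = λ·(15 - 3) - 0 ≡ 67. → (3, 67)
5P: (3, 67) + (37, 62). λ = (62 - 67)/(37 - 3) ≡ 68/34 mod 73. 34⁻¹ ≡ 58 (mod 73) since 34·58 = 1972 ≡ 1, so λ ≡ 2.
  x = λ² - 3 - 37 = 4 - 40 ≡ 37; y = λ·(3 - 37) - 67 ≡ 11. → (37, 11)
6P: (37, 11) + (37, 62): same x and y₁ ≡ -y₂, so the sum is the point at infinity.
6P = the point at infinity, so the order is 6.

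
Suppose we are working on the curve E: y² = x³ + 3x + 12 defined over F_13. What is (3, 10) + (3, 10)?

(6, 5)

tangent at (3, 10): λ = (3·3² + 3)/(2·10) ≡ 4/7. 7⁻¹ ≡ 2 (mod 13), so λ ≡ 4·2 ≡ 8.
  x = λ² - 3 - 3 = 64 - 6 ≡ 6; y = λ·(3 - 6) - 10 ≡ 5. → (6, 5)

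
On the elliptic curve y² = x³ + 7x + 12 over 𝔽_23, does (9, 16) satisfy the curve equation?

no

y² = 16² ≡ 3; x³ + 7x + 12 = 804 ≡ 22 (mod 23). 3 ≠ 22.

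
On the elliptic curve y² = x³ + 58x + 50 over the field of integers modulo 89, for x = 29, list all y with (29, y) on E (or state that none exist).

x³ + 58x + 50 = 26121 ≡ 44 (mod 89).
Square roots of 44 mod 89: 20 and 69 (since 20² = 400 ≡ 44).

20, 69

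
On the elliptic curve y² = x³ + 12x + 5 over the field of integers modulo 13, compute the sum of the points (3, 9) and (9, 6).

(11, 8)

(3, 9) + (9, 6). λ = (6 - 9)/(9 - 3) ≡ 10/6 mod 13. 6⁻¹ ≡ 11 (mod 13) since 6·11 = 66 ≡ 1, so λ ≡ 6.
  x = λ² - 3 - 9 = 36 - 12 ≡ 11; y = λ·(3 - 11) - 9 ≡ 8. → (11, 8)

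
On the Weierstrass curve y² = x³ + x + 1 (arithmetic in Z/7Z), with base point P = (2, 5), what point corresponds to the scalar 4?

Double-and-add on 4 = (100)₂. Start with P = (2, 5) for the leading 1-bit.
double: tangent at (2, 5): λ = (3·2² + 1)/(2·5) ≡ 6/3. 3⁻¹ ≡ 5 (mod 7) since 3·5 = 15 ≡ 1, so λ ≡ 6·5 ≡ 2.
  x = λ² - 2 - 2 = 4 - 4 ≡ 0; y = λ·(2 - 0) - 5 ≡ 6. → (0, 6)
double: tangent at (0, 6): λ = (3·0² + 1)/(2·6) ≡ 1/5. 5⁻¹ ≡ 3 (mod 7), so λ ≡ 1·3 ≡ 3.
  x = λ² - 0 - 0 = 9 - 0 ≡ 2; y = λ·(0 - 2) - 6 ≡ 2. → (2, 2)

(2, 2)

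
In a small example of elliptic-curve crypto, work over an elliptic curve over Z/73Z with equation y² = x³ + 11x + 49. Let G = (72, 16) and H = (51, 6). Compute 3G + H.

(30, 71)

First 3G:
Repeated addition: build up to 3G.
2G: tangent at (72, 16): λ = (3·72² + 11)/(2·16) ≡ 14/32. 32⁻¹ ≡ 16 (mod 73), so λ ≡ 14·16 ≡ 5.
  x = λ² - 72 - 72 = 25 - 144 ≡ 27; y = λ·(72 - 27) - 16 ≡ 63. → (27, 63)
3G: (27, 63) + (72, 16). λ = (16 - 63)/(72 - 27) ≡ 26/45 mod 73. 45⁻¹ ≡ 13 (mod 73), so λ ≡ 46.
  x = λ² - 27 - 72 = 2116 - 99 ≡ 46; y = λ·(27 - 46) - 63 ≡ 12. → (46, 12)
3G = (46, 12).
Finally 3G + H:
(46, 12) + (51, 6). λ = (6 - 12)/(51 - 46) ≡ 67/5 mod 73. 5⁻¹ ≡ 44 (mod 73) since 5·44 = 220 ≡ 1, so λ ≡ 28.
  x = λ² - 46 - 51 = 784 - 97 ≡ 30; y = λ·(46 - 30) - 12 ≡ 71. → (30, 71)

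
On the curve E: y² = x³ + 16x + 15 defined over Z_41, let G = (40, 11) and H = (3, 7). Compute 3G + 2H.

First 3G:
Repeated addition: build up to 3G.
2G: tangent at (40, 11): λ = (3·40² + 16)/(2·11) ≡ 19/22. 22⁻¹ ≡ 28 (mod 41) since 22·28 = 616 ≡ 1, so λ ≡ 19·28 ≡ 40.
  x = λ² - 40 - 40 = 1600 - 80 ≡ 3; y = λ·(40 - 3) - 11 ≡ 34. → (3, 34)
3G: (3, 34) + (40, 11). λ = (11 - 34)/(40 - 3) ≡ 18/37 mod 41. 37⁻¹ ≡ 10 (mod 41), so λ ≡ 16.
  x = λ² - 3 - 40 = 256 - 43 ≡ 8; y = λ·(3 - 8) - 34 ≡ 9. → (8, 9)
3G = (8, 9).
Next 2H:
Repeated addition: build up to 2H.
2H: tangent at (3, 7): λ = (3·3² + 16)/(2·7) ≡ 2/14. 14⁻¹ ≡ 3 (mod 41) since 14·3 = 42 ≡ 1, so λ ≡ 2·3 ≡ 6.
  x = λ² - 3 - 3 = 36 - 6 ≡ 30; y = λ·(3 - 30) - 7 ≡ 36. → (30, 36)
2H = (30, 36).
Finally 3G + 2H:
(8, 9) + (30, 36). λ = (36 - 9)/(30 - 8) ≡ 27/22 mod 41. 22⁻¹ ≡ 28 (mod 41), so λ ≡ 18.
  x = λ² - 8 - 30 = 324 - 38 ≡ 40; y = λ·(8 - 40) - 9 ≡ 30. → (40, 30)

(40, 30)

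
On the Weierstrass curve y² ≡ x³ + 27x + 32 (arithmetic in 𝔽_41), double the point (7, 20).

tangent at (7, 20): λ = (3·7² + 27)/(2·20) ≡ 10/40. 40⁻¹ ≡ 40 (mod 41), so λ ≡ 10·40 ≡ 31.
  x = λ² - 7 - 7 = 961 - 14 ≡ 4; y = λ·(7 - 4) - 20 ≡ 32. → (4, 32)

(4, 32)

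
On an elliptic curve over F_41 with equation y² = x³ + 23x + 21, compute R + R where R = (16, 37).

tangent at (16, 37): λ = (3·16² + 23)/(2·37) ≡ 12/33. 33⁻¹ ≡ 5 (mod 41), so λ ≡ 12·5 ≡ 19.
  x = λ² - 16 - 16 = 361 - 32 ≡ 1; y = λ·(16 - 1) - 37 ≡ 2. → (1, 2)

(1, 2)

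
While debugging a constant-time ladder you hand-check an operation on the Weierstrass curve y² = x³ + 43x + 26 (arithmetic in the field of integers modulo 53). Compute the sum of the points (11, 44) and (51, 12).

(11, 44) + (51, 12). λ = (12 - 44)/(51 - 11) ≡ 21/40 mod 53. 40⁻¹ ≡ 4 (mod 53), so λ ≡ 31.
  x = λ² - 11 - 51 = 961 - 62 ≡ 51; y = λ·(11 - 51) - 44 ≡ 41. → (51, 41)

(51, 41)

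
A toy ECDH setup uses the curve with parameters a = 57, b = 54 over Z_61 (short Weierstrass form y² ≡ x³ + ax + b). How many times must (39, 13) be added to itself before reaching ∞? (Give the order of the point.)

2P: tangent at (39, 13): λ = (3·39² + 57)/(2·13) ≡ 45/26. 26⁻¹ ≡ 54 (mod 61) since 26·54 = 1404 ≡ 1, so λ ≡ 45·54 ≡ 51.
  x = λ² - 39 - 39 = 2601 - 78 ≡ 22; y = λ·(39 - 22) - 13 ≡ 0. → (22, 0)
3P: (22, 0) + (39, 13). λ = (13 - 0)/(39 - 22) ≡ 13/17 mod 61. 17⁻¹ ≡ 18 (mod 61) since 17·18 = 306 ≡ 1, so λ ≡ 51.
  x = λ² - 22 - 39 = 2601 - 61 ≡ 39; y = λ·(22 - 39) - 0 ≡ 48. → (39, 48)
4P: (39, 48) + (39, 13): same x and y₁ ≡ -y₂, so the sum is ∞.
4P = ∞, so the order is 4.

4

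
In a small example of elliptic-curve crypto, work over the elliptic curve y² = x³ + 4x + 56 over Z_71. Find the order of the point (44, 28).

12

2P: tangent at (44, 28): λ = (3·44² + 4)/(2·28) ≡ 61/56. 56⁻¹ ≡ 52 (mod 71) since 56·52 = 2912 ≡ 1, so λ ≡ 61·52 ≡ 48.
  x = λ² - 44 - 44 = 2304 - 88 ≡ 15; y = λ·(44 - 15) - 28 ≡ 15. → (15, 15)
3P: (15, 15) + (44, 28). λ = (28 - 15)/(44 - 15) ≡ 13/29 mod 71. 29⁻¹ ≡ 49 (mod 71), so λ ≡ 69.
  x = λ² - 15 - 44 = 4761 - 59 ≡ 16; y = λ·(15 - 16) - 15 ≡ 58. → (16, 58)
4P: (16, 58) + (44, 28). λ = (28 - 58)/(44 - 16) ≡ 41/28 mod 71. 28⁻¹ ≡ 33 (mod 71) since 28·33 = 924 ≡ 1, so λ ≡ 4.
  x = λ² - 16 - 44 = 16 - 60 ≡ 27; y = λ·(16 - 27) - 58 ≡ 40. → (27, 40)
5P: (27, 40) + (44, 28). λ = (28 - 40)/(44 - 27) ≡ 59/17 mod 71. 17⁻¹ ≡ 46 (mod 71), so λ ≡ 16.
  x = λ² - 27 - 44 = 256 - 71 ≡ 43; y = λ·(27 - 43) - 40 ≡ 59. → (43, 59)
6P: (43, 59) + (44, 28). λ = (28 - 59)/(44 - 43) ≡ 40/1 mod 71. 1⁻¹ ≡ 1 (mod 71), so λ ≡ 40.
  x = λ² - 43 - 44 = 1600 - 87 ≡ 22; y = λ·(43 - 22) - 59 ≡ 0. → (22, 0)
7P: (22, 0) + (44, 28). λ = (28 - 0)/(44 - 22) ≡ 28/22 mod 71. 22⁻¹ ≡ 42 (mod 71) since 22·42 = 924 ≡ 1, so λ ≡ 40.
  x = λ² - 22 - 44 = 1600 - 66 ≡ 43; y = λ·(22 - 43) - 0 ≡ 12. → (43, 12)
8P: (43, 12) + (44, 28). λ = (28 - 12)/(44 - 43) ≡ 16/1 mod 71. 1⁻¹ ≡ 1 (mod 71) since 1·1 = 1 ≡ 1, so λ ≡ 16.
  x = λ² - 43 - 44 = 256 - 87 ≡ 27; y = λ·(43 - 27) - 12 ≡ 31. → (27, 31)
9P: (27, 31) + (44, 28). λ = (28 - 31)/(44 - 27) ≡ 68/17 mod 71. 17⁻¹ ≡ 46 (mod 71) since 17·46 = 782 ≡ 1, so λ ≡ 4.
  x = λ² - 27 - 44 = 16 - 71 ≡ 16; y = λ·(27 - 16) - 31 ≡ 13. → (16, 13)
10P: (16, 13) + (44, 28). λ = (28 - 13)/(44 - 16) ≡ 15/28 mod 71. 28⁻¹ ≡ 33 (mod 71), so λ ≡ 69.
  x = λ² - 16 - 44 = 4761 - 60 ≡ 15; y = λ·(16 - 15) - 13 ≡ 56. → (15, 56)
11P: (15, 56) + (44, 28). λ = (28 - 56)/(44 - 15) ≡ 43/29 mod 71. 29⁻¹ ≡ 49 (mod 71) since 29·49 = 1421 ≡ 1, so λ ≡ 48.
  x = λ² - 15 - 44 = 2304 - 59 ≡ 44; y = λ·(15 - 44) - 56 ≡ 43. → (44, 43)
12P: (44, 43) + (44, 28): same x and y₁ ≡ -y₂, so the sum is the point at infinity.
12P = the point at infinity, so the order is 12.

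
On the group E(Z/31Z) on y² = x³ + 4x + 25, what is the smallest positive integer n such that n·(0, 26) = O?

12

2P: tangent at (0, 26): λ = (3·0² + 4)/(2·26) ≡ 4/21. 21⁻¹ ≡ 3 (mod 31) since 21·3 = 63 ≡ 1, so λ ≡ 4·3 ≡ 12.
  x = λ² - 0 - 0 = 144 - 0 ≡ 20; y = λ·(0 - 20) - 26 ≡ 13. → (20, 13)
3P: (20, 13) + (0, 26). λ = (26 - 13)/(0 - 20) ≡ 13/11 mod 31. 11⁻¹ ≡ 17 (mod 31), so λ ≡ 4.
  x = λ² - 20 - 0 = 16 - 20 ≡ 27; y = λ·(20 - 27) - 13 ≡ 21. → (27, 21)
4P: (27, 21) + (0, 26). λ = (26 - 21)/(0 - 27) ≡ 5/4 mod 31. 4⁻¹ ≡ 8 (mod 31), so λ ≡ 9.
  x = λ² - 27 - 0 = 81 - 27 ≡ 23; y = λ·(27 - 23) - 21 ≡ 15. → (23, 15)
5P: (23, 15) + (0, 26). λ = (26 - 15)/(0 - 23) ≡ 11/8 mod 31. 8⁻¹ ≡ 4 (mod 31), so λ ≡ 13.
  x = λ² - 23 - 0 = 169 - 23 ≡ 22; y = λ·(23 - 22) - 15 ≡ 29. → (22, 29)
6P: (22, 29) + (0, 26). λ = (26 - 29)/(0 - 22) ≡ 28/9 mod 31. 9⁻¹ ≡ 7 (mod 31) since 9·7 = 63 ≡ 1, so λ ≡ 10.
  x = λ² - 22 - 0 = 100 - 22 ≡ 16; y = λ·(22 - 16) - 29 ≡ 0. → (16, 0)
7P: (16, 0) + (0, 26). λ = (26 - 0)/(0 - 16) ≡ 26/15 mod 31. 15⁻¹ ≡ 29 (mod 31) since 15·29 = 435 ≡ 1, so λ ≡ 10.
  x = λ² - 16 - 0 = 100 - 16 ≡ 22; y = λ·(16 - 22) - 0 ≡ 2. → (22, 2)
8P: (22, 2) + (0, 26). λ = (26 - 2)/(0 - 22) ≡ 24/9 mod 31. 9⁻¹ ≡ 7 (mod 31) since 9·7 = 63 ≡ 1, so λ ≡ 13.
  x = λ² - 22 - 0 = 169 - 22 ≡ 23; y = λ·(22 - 23) - 2 ≡ 16. → (23, 16)
9P: (23, 16) + (0, 26). λ = (26 - 16)/(0 - 23) ≡ 10/8 mod 31. 8⁻¹ ≡ 4 (mod 31), so λ ≡ 9.
  x = λ² - 23 - 0 = 81 - 23 ≡ 27; y = λ·(23 - 27) - 16 ≡ 10. → (27, 10)
10P: (27, 10) + (0, 26). λ = (26 - 10)/(0 - 27) ≡ 16/4 mod 31. 4⁻¹ ≡ 8 (mod 31) since 4·8 = 32 ≡ 1, so λ ≡ 4.
  x = λ² - 27 - 0 = 16 - 27 ≡ 20; y = λ·(27 - 20) - 10 ≡ 18. → (20, 18)
11P: (20, 18) + (0, 26). λ = (26 - 18)/(0 - 20) ≡ 8/11 mod 31. 11⁻¹ ≡ 17 (mod 31), so λ ≡ 12.
  x = λ² - 20 - 0 = 144 - 20 ≡ 0; y = λ·(20 - 0) - 18 ≡ 5. → (0, 5)
12P: (0, 5) + (0, 26): same x and y₁ ≡ -y₂, so the sum is O.
12P = O, so the order is 12.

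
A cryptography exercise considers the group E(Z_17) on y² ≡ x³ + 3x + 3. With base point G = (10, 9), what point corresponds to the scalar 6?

O

Repeated addition: build up to 6G.
2G: tangent at (10, 9): λ = (3·10² + 3)/(2·9) ≡ 14/1. 1⁻¹ ≡ 1 (mod 17), so λ ≡ 14·1 ≡ 14.
  x = λ² - 10 - 10 = 196 - 20 ≡ 6; y = λ·(10 - 6) - 9 ≡ 13. → (6, 13)
3G: (6, 13) + (10, 9). λ = (9 - 13)/(10 - 6) ≡ 13/4 mod 17. 4⁻¹ ≡ 13 (mod 17) since 4·13 = 52 ≡ 1, so λ ≡ 16.
  x = λ² - 6 - 10 = 256 - 16 ≡ 2; y = λ·(6 - 2) - 13 ≡ 0. → (2, 0)
4G: (2, 0) + (10, 9). λ = (9 - 0)/(10 - 2) ≡ 9/8 mod 17. 8⁻¹ ≡ 15 (mod 17), so λ ≡ 16.
  x = λ² - 2 - 10 = 256 - 12 ≡ 6; y = λ·(2 - 6) - 0 ≡ 4. → (6, 4)
5G: (6, 4) + (10, 9). λ = (9 - 4)/(10 - 6) ≡ 5/4 mod 17. 4⁻¹ ≡ 13 (mod 17), so λ ≡ 14.
  x = λ² - 6 - 10 = 196 - 16 ≡ 10; y = λ·(6 - 10) - 4 ≡ 8. → (10, 8)
6G: (10, 8) + (10, 9): same x and y₁ ≡ -y₂, so the sum is 𝒪.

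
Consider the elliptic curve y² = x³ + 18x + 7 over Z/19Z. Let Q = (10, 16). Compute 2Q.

tangent at (10, 16): λ = (3·10² + 18)/(2·16) ≡ 14/13. 13⁻¹ ≡ 3 (mod 19), so λ ≡ 14·3 ≡ 4.
  x = λ² - 10 - 10 = 16 - 20 ≡ 15; y = λ·(10 - 15) - 16 ≡ 2. → (15, 2)

(15, 2)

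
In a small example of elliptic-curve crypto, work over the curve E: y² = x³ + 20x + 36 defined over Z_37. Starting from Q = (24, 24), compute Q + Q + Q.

(16, 7)

Repeated addition: build up to 3Q.
2Q: tangent at (24, 24): λ = (3·24² + 20)/(2·24) ≡ 9/11. 11⁻¹ ≡ 27 (mod 37) since 11·27 = 297 ≡ 1, so λ ≡ 9·27 ≡ 21.
  x = λ² - 24 - 24 = 441 - 48 ≡ 23; y = λ·(24 - 23) - 24 ≡ 34. → (23, 34)
3Q: (23, 34) + (24, 24). λ = (24 - 34)/(24 - 23) ≡ 27/1 mod 37. 1⁻¹ ≡ 1 (mod 37), so λ ≡ 27.
  x = λ² - 23 - 24 = 729 - 47 ≡ 16; y = λ·(23 - 16) - 34 ≡ 7. → (16, 7)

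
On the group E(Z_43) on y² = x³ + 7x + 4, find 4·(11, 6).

(7, 40)

Write Q = (11, 6).
Double-and-add on 4 = (100)₂. Start with Q = (11, 6) for the leading 1-bit.
double: tangent at (11, 6): λ = (3·11² + 7)/(2·6) ≡ 26/12. 12⁻¹ ≡ 18 (mod 43), so λ ≡ 26·18 ≡ 38.
  x = λ² - 11 - 11 = 1444 - 22 ≡ 3; y = λ·(11 - 3) - 6 ≡ 40. → (3, 40)
double: tangent at (3, 40): λ = (3·3² + 7)/(2·40) ≡ 34/37. 37⁻¹ ≡ 7 (mod 43), so λ ≡ 34·7 ≡ 23.
  x = λ² - 3 - 3 = 529 - 6 ≡ 7; y = λ·(3 - 7) - 40 ≡ 40. → (7, 40)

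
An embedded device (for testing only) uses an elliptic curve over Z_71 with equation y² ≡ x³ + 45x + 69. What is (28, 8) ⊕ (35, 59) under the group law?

(35, 12)

(28, 8) + (35, 59). λ = (59 - 8)/(35 - 28) ≡ 51/7 mod 71. 7⁻¹ ≡ 61 (mod 71) since 7·61 = 427 ≡ 1, so λ ≡ 58.
  x = λ² - 28 - 35 = 3364 - 63 ≡ 35; y = λ·(28 - 35) - 8 ≡ 12. → (35, 12)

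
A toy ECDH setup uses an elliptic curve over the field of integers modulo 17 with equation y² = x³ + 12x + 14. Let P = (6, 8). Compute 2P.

(6, 9)

tangent at (6, 8): λ = (3·6² + 12)/(2·8) ≡ 1/16. 16⁻¹ ≡ 16 (mod 17), so λ ≡ 1·16 ≡ 16.
  x = λ² - 6 - 6 = 256 - 12 ≡ 6; y = λ·(6 - 6) - 8 ≡ 9. → (6, 9)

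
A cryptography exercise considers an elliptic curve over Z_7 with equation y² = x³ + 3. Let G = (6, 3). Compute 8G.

(2, 2)

Repeated addition: build up to 8G.
2G: tangent at (6, 3): λ = (3·6² + 0)/(2·3) ≡ 3/6. 6⁻¹ ≡ 6 (mod 7), so λ ≡ 3·6 ≡ 4.
  x = λ² - 6 - 6 = 16 - 12 ≡ 4; y = λ·(6 - 4) - 3 ≡ 5. → (4, 5)
3G: (4, 5) + (6, 3). λ = (3 - 5)/(6 - 4) ≡ 5/2 mod 7. 2⁻¹ ≡ 4 (mod 7) since 2·4 = 8 ≡ 1, so λ ≡ 6.
  x = λ² - 4 - 6 = 36 - 10 ≡ 5; y = λ·(4 - 5) - 5 ≡ 3. → (5, 3)
4G: (5, 3) + (6, 3). λ = (3 - 3)/(6 - 5) ≡ 0/1 mod 7. 1⁻¹ ≡ 1 (mod 7) since 1·1 = 1 ≡ 1, so λ ≡ 0.
  x = λ² - 5 - 6 = 0 - 11 ≡ 3; y = λ·(5 - 3) - 3 ≡ 4. → (3, 4)
5G: (3, 4) + (6, 3). λ = (3 - 4)/(6 - 3) ≡ 6/3 mod 7. 3⁻¹ ≡ 5 (mod 7), so λ ≡ 2.
  x = λ² - 3 - 6 = 4 - 9 ≡ 2; y = λ·(3 - 2) - 4 ≡ 5. → (2, 5)
6G: (2, 5) + (6, 3). λ = (3 - 5)/(6 - 2) ≡ 5/4 mod 7. 4⁻¹ ≡ 2 (mod 7), so λ ≡ 3.
  x = λ² - 2 - 6 = 9 - 8 ≡ 1; y = λ·(2 - 1) - 5 ≡ 5. → (1, 5)
7G: (1, 5) + (6, 3). λ = (3 - 5)/(6 - 1) ≡ 5/5 mod 7. 5⁻¹ ≡ 3 (mod 7) since 5·3 = 15 ≡ 1, so λ ≡ 1.
  x = λ² - 1 - 6 = 1 - 7 ≡ 1; y = λ·(1 - 1) - 5 ≡ 2. → (1, 2)
8G: (1, 2) + (6, 3). λ = (3 - 2)/(6 - 1) ≡ 1/5 mod 7. 5⁻¹ ≡ 3 (mod 7) since 5·3 = 15 ≡ 1, so λ ≡ 3.
  x = λ² - 1 - 6 = 9 - 7 ≡ 2; y = λ·(1 - 2) - 2 ≡ 2. → (2, 2)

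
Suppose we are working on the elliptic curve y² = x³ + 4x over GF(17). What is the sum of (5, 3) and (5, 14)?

The two points share x = 5 and their y-coordinates satisfy 3 + 14 ≡ 0 (mod 17), so they are inverses. Their sum is ∞.

O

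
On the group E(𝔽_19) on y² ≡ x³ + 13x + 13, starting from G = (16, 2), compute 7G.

Repeated addition: build up to 7G.
2G: tangent at (16, 2): λ = (3·16² + 13)/(2·2) ≡ 2/4. 4⁻¹ ≡ 5 (mod 19), so λ ≡ 2·5 ≡ 10.
  x = λ² - 16 - 16 = 100 - 32 ≡ 11; y = λ·(16 - 11) - 2 ≡ 10. → (11, 10)
3G: (11, 10) + (16, 2). λ = (2 - 10)/(16 - 11) ≡ 11/5 mod 19. 5⁻¹ ≡ 4 (mod 19), so λ ≡ 6.
  x = λ² - 11 - 16 = 36 - 27 ≡ 9; y = λ·(11 - 9) - 10 ≡ 2. → (9, 2)
4G: (9, 2) + (16, 2). λ = (2 - 2)/(16 - 9) ≡ 0/7 mod 19. 7⁻¹ ≡ 11 (mod 19) since 7·11 = 77 ≡ 1, so λ ≡ 0.
  x = λ² - 9 - 16 = 0 - 25 ≡ 13; y = λ·(9 - 13) - 2 ≡ 17. → (13, 17)
5G: (13, 17) + (16, 2). λ = (2 - 17)/(16 - 13) ≡ 4/3 mod 19. 3⁻¹ ≡ 13 (mod 19), so λ ≡ 14.
  x = λ² - 13 - 16 = 196 - 29 ≡ 15; y = λ·(13 - 15) - 17 ≡ 12. → (15, 12)
6G: (15, 12) + (16, 2). λ = (2 - 12)/(16 - 15) ≡ 9/1 mod 19. 1⁻¹ ≡ 1 (mod 19) since 1·1 = 1 ≡ 1, so λ ≡ 9.
  x = λ² - 15 - 16 = 81 - 31 ≡ 12; y = λ·(15 - 12) - 12 ≡ 15. → (12, 15)
7G: (12, 15) + (16, 2). λ = (2 - 15)/(16 - 12) ≡ 6/4 mod 19. 4⁻¹ ≡ 5 (mod 19), so λ ≡ 11.
  x = λ² - 12 - 16 = 121 - 28 ≡ 17; y = λ·(12 - 17) - 15 ≡ 6. → (17, 6)

(17, 6)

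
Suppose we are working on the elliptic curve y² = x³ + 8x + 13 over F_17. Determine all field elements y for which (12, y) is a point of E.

x³ + 8x + 13 = 1837 ≡ 1 (mod 17).
Square roots of 1 mod 17: 1 and 16 (since 1² = 1 ≡ 1).

1, 16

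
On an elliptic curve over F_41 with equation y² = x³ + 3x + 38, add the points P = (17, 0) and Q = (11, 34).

(36, 12)

(17, 0) + (11, 34). λ = (34 - 0)/(11 - 17) ≡ 34/35 mod 41. 35⁻¹ ≡ 34 (mod 41), so λ ≡ 8.
  x = λ² - 17 - 11 = 64 - 28 ≡ 36; y = λ·(17 - 36) - 0 ≡ 12. → (36, 12)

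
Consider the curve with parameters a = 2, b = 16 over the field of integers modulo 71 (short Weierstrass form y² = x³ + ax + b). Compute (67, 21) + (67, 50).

The two points share x = 67 and their y-coordinates satisfy 21 + 50 ≡ 0 (mod 71), so they are inverses. Their sum is ∞.

O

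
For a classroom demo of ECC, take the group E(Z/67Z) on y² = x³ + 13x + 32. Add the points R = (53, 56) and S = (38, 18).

(25, 6)

(53, 56) + (38, 18). λ = (18 - 56)/(38 - 53) ≡ 29/52 mod 67. 52⁻¹ ≡ 58 (mod 67), so λ ≡ 7.
  x = λ² - 53 - 38 = 49 - 91 ≡ 25; y = λ·(53 - 25) - 56 ≡ 6. → (25, 6)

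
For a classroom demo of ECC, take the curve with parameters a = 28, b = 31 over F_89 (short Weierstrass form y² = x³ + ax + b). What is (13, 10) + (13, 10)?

(61, 41)

tangent at (13, 10): λ = (3·13² + 28)/(2·10) ≡ 1/20. 20⁻¹ ≡ 49 (mod 89), so λ ≡ 1·49 ≡ 49.
  x = λ² - 13 - 13 = 2401 - 26 ≡ 61; y = λ·(13 - 61) - 10 ≡ 41. → (61, 41)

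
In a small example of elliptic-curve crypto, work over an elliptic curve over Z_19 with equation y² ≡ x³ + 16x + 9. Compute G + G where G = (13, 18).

tangent at (13, 18): λ = (3·13² + 16)/(2·18) ≡ 10/17. 17⁻¹ ≡ 9 (mod 19), so λ ≡ 10·9 ≡ 14.
  x = λ² - 13 - 13 = 196 - 26 ≡ 18; y = λ·(13 - 18) - 18 ≡ 7. → (18, 7)

(18, 7)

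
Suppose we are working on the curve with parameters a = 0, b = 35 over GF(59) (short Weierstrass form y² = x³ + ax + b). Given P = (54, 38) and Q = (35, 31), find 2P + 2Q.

(33, 49)

First 2P:
Repeated addition: build up to 2P.
2P: tangent at (54, 38): λ = (3·54² + 0)/(2·38) ≡ 16/17. 17⁻¹ ≡ 7 (mod 59), so λ ≡ 16·7 ≡ 53.
  x = λ² - 54 - 54 = 2809 - 108 ≡ 46; y = λ·(54 - 46) - 38 ≡ 32. → (46, 32)
2P = (46, 32).
Next 2Q:
Repeated addition: build up to 2Q.
2Q: tangent at (35, 31): λ = (3·35² + 0)/(2·31) ≡ 17/3. 3⁻¹ ≡ 20 (mod 59) since 3·20 = 60 ≡ 1, so λ ≡ 17·20 ≡ 45.
  x = λ² - 35 - 35 = 2025 - 70 ≡ 8; y = λ·(35 - 8) - 31 ≡ 4. → (8, 4)
2Q = (8, 4).
Finally 2P + 2Q:
(46, 32) + (8, 4). λ = (4 - 32)/(8 - 46) ≡ 31/21 mod 59. 21⁻¹ ≡ 45 (mod 59) since 21·45 = 945 ≡ 1, so λ ≡ 38.
  x = λ² - 46 - 8 = 1444 - 54 ≡ 33; y = λ·(46 - 33) - 32 ≡ 49. → (33, 49)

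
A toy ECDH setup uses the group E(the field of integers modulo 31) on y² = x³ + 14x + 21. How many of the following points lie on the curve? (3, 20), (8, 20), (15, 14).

2

(3, 20): 20² ≡ 28, rhs ≡ 28 → on.
(8, 20): 20² ≡ 28, rhs ≡ 25 → off.
(15, 14): 14² ≡ 10, rhs ≡ 10 → on.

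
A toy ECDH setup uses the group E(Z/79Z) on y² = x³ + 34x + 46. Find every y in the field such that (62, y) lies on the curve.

none

x³ + 34x + 46 = 240482 ≡ 6 (mod 79).
6 is a non-residue mod 79; no y exists.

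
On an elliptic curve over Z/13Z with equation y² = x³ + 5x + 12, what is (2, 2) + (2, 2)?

tangent at (2, 2): λ = (3·2² + 5)/(2·2) ≡ 4/4. 4⁻¹ ≡ 10 (mod 13) since 4·10 = 40 ≡ 1, so λ ≡ 4·10 ≡ 1.
  x = λ² - 2 - 2 = 1 - 4 ≡ 10; y = λ·(2 - 10) - 2 ≡ 3. → (10, 3)

(10, 3)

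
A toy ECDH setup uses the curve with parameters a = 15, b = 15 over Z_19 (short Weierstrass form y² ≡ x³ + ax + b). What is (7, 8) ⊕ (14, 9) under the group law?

(7, 8) + (14, 9). λ = (9 - 8)/(14 - 7) ≡ 1/7 mod 19. 7⁻¹ ≡ 11 (mod 19), so λ ≡ 11.
  x = λ² - 7 - 14 = 121 - 21 ≡ 5; y = λ·(7 - 5) - 8 ≡ 14. → (5, 14)

(5, 14)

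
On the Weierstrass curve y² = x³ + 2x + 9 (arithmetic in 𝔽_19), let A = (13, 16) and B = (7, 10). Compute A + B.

(0, 16)

(13, 16) + (7, 10). λ = (10 - 16)/(7 - 13) ≡ 13/13 mod 19. 13⁻¹ ≡ 3 (mod 19), so λ ≡ 1.
  x = λ² - 13 - 7 = 1 - 20 ≡ 0; y = λ·(13 - 0) - 16 ≡ 16. → (0, 16)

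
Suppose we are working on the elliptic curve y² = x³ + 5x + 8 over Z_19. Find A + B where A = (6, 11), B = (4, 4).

(6, 11) + (4, 4). λ = (4 - 11)/(4 - 6) ≡ 12/17 mod 19. 17⁻¹ ≡ 9 (mod 19), so λ ≡ 13.
  x = λ² - 6 - 4 = 169 - 10 ≡ 7; y = λ·(6 - 7) - 11 ≡ 14. → (7, 14)

(7, 14)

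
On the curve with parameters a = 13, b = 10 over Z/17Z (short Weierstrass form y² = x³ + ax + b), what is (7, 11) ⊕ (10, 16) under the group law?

(16, 8)

(7, 11) + (10, 16). λ = (16 - 11)/(10 - 7) ≡ 5/3 mod 17. 3⁻¹ ≡ 6 (mod 17), so λ ≡ 13.
  x = λ² - 7 - 10 = 169 - 17 ≡ 16; y = λ·(7 - 16) - 11 ≡ 8. → (16, 8)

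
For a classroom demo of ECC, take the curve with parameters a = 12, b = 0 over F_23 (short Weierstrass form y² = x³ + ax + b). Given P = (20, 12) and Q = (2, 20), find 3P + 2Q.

First 3P:
Repeated addition: build up to 3P.
2P: tangent at (20, 12): λ = (3·20² + 12)/(2·12) ≡ 16/1. 1⁻¹ ≡ 1 (mod 23) since 1·1 = 1 ≡ 1, so λ ≡ 16·1 ≡ 16.
  x = λ² - 20 - 20 = 256 - 40 ≡ 9; y = λ·(20 - 9) - 12 ≡ 3. → (9, 3)
3P: (9, 3) + (20, 12). λ = (12 - 3)/(20 - 9) ≡ 9/11 mod 23. 11⁻¹ ≡ 21 (mod 23), so λ ≡ 5.
  x = λ² - 9 - 20 = 25 - 29 ≡ 19; y = λ·(9 - 19) - 3 ≡ 16. → (19, 16)
3P = (19, 16).
Next 2Q:
Repeated addition: build up to 2Q.
2Q: tangent at (2, 20): λ = (3·2² + 12)/(2·20) ≡ 1/17. 17⁻¹ ≡ 19 (mod 23), so λ ≡ 1·19 ≡ 19.
  x = λ² - 2 - 2 = 361 - 4 ≡ 12; y = λ·(2 - 12) - 20 ≡ 20. → (12, 20)
2Q = (12, 20).
Finally 3P + 2Q:
(19, 16) + (12, 20). λ = (20 - 16)/(12 - 19) ≡ 4/16 mod 23. 16⁻¹ ≡ 13 (mod 23), so λ ≡ 6.
  x = λ² - 19 - 12 = 36 - 31 ≡ 5; y = λ·(19 - 5) - 16 ≡ 22. → (5, 22)

(5, 22)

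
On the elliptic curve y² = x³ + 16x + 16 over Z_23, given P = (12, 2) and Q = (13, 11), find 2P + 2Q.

(6, 12)

First 2P:
Repeated addition: build up to 2P.
2P: tangent at (12, 2): λ = (3·12² + 16)/(2·2) ≡ 11/4. 4⁻¹ ≡ 6 (mod 23) since 4·6 = 24 ≡ 1, so λ ≡ 11·6 ≡ 20.
  x = λ² - 12 - 12 = 400 - 24 ≡ 8; y = λ·(12 - 8) - 2 ≡ 9. → (8, 9)
2P = (8, 9).
Next 2Q:
Repeated addition: build up to 2Q.
2Q: tangent at (13, 11): λ = (3·13² + 16)/(2·11) ≡ 17/22. 22⁻¹ ≡ 22 (mod 23) since 22·22 = 484 ≡ 1, so λ ≡ 17·22 ≡ 6.
  x = λ² - 13 - 13 = 36 - 26 ≡ 10; y = λ·(13 - 10) - 11 ≡ 7. → (10, 7)
2Q = (10, 7).
Finally 2P + 2Q:
(8, 9) + (10, 7). λ = (7 - 9)/(10 - 8) ≡ 21/2 mod 23. 2⁻¹ ≡ 12 (mod 23), so λ ≡ 22.
  x = λ² - 8 - 10 = 484 - 18 ≡ 6; y = λ·(8 - 6) - 9 ≡ 12. → (6, 12)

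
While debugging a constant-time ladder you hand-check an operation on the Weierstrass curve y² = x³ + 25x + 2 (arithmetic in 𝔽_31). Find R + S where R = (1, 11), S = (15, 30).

(17, 16)

(1, 11) + (15, 30). λ = (30 - 11)/(15 - 1) ≡ 19/14 mod 31. 14⁻¹ ≡ 20 (mod 31), so λ ≡ 8.
  x = λ² - 1 - 15 = 64 - 16 ≡ 17; y = λ·(1 - 17) - 11 ≡ 16. → (17, 16)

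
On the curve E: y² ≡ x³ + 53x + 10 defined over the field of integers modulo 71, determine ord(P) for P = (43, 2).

11

2P: tangent at (43, 2): λ = (3·43² + 53)/(2·2) ≡ 62/4. 4⁻¹ ≡ 18 (mod 71), so λ ≡ 62·18 ≡ 51.
  x = λ² - 43 - 43 = 2601 - 86 ≡ 30; y = λ·(43 - 30) - 2 ≡ 22. → (30, 22)
3P: (30, 22) + (43, 2). λ = (2 - 22)/(43 - 30) ≡ 51/13 mod 71. 13⁻¹ ≡ 11 (mod 71) since 13·11 = 143 ≡ 1, so λ ≡ 64.
  x = λ² - 30 - 43 = 4096 - 73 ≡ 47; y = λ·(30 - 47) - 22 ≡ 26. → (47, 26)
4P: (47, 26) + (43, 2). λ = (2 - 26)/(43 - 47) ≡ 47/67 mod 71. 67⁻¹ ≡ 53 (mod 71) since 67·53 = 3551 ≡ 1, so λ ≡ 6.
  x = λ² - 47 - 43 = 36 - 90 ≡ 17; y = λ·(47 - 17) - 26 ≡ 12. → (17, 12)
5P: (17, 12) + (43, 2). λ = (2 - 12)/(43 - 17) ≡ 61/26 mod 71. 26⁻¹ ≡ 41 (mod 71), so λ ≡ 16.
  x = λ² - 17 - 43 = 256 - 60 ≡ 54; y = λ·(17 - 54) - 12 ≡ 35. → (54, 35)
6P: (54, 35) + (43, 2). λ = (2 - 35)/(43 - 54) ≡ 38/60 mod 71. 60⁻¹ ≡ 58 (mod 71), so λ ≡ 3.
  x = λ² - 54 - 43 = 9 - 97 ≡ 54; y = λ·(54 - 54) - 35 ≡ 36. → (54, 36)
7P: (54, 36) + (43, 2). λ = (2 - 36)/(43 - 54) ≡ 37/60 mod 71. 60⁻¹ ≡ 58 (mod 71) since 60·58 = 3480 ≡ 1, so λ ≡ 16.
  x = λ² - 54 - 43 = 256 - 97 ≡ 17; y = λ·(54 - 17) - 36 ≡ 59. → (17, 59)
8P: (17, 59) + (43, 2). λ = (2 - 59)/(43 - 17) ≡ 14/26 mod 71. 26⁻¹ ≡ 41 (mod 71), so λ ≡ 6.
  x = λ² - 17 - 43 = 36 - 60 ≡ 47; y = λ·(17 - 47) - 59 ≡ 45. → (47, 45)
9P: (47, 45) + (43, 2). λ = (2 - 45)/(43 - 47) ≡ 28/67 mod 71. 67⁻¹ ≡ 53 (mod 71), so λ ≡ 64.
  x = λ² - 47 - 43 = 4096 - 90 ≡ 30; y = λ·(47 - 30) - 45 ≡ 49. → (30, 49)
10P: (30, 49) + (43, 2). λ = (2 - 49)/(43 - 30) ≡ 24/13 mod 71. 13⁻¹ ≡ 11 (mod 71), so λ ≡ 51.
  x = λ² - 30 - 43 = 2601 - 73 ≡ 43; y = λ·(30 - 43) - 49 ≡ 69. → (43, 69)
11P: (43, 69) + (43, 2): same x and y₁ ≡ -y₂, so the sum is 𝒪.
11P = 𝒪, so the order is 11.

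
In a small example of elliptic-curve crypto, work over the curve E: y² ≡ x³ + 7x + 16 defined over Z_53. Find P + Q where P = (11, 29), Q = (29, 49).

(9, 38)

(11, 29) + (29, 49). λ = (49 - 29)/(29 - 11) ≡ 20/18 mod 53. 18⁻¹ ≡ 3 (mod 53), so λ ≡ 7.
  x = λ² - 11 - 29 = 49 - 40 ≡ 9; y = λ·(11 - 9) - 29 ≡ 38. → (9, 38)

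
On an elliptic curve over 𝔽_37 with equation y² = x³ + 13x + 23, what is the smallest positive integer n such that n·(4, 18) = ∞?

2P: tangent at (4, 18): λ = (3·4² + 13)/(2·18) ≡ 24/36. 36⁻¹ ≡ 36 (mod 37) since 36·36 = 1296 ≡ 1, so λ ≡ 24·36 ≡ 13.
  x = λ² - 4 - 4 = 169 - 8 ≡ 13; y = λ·(4 - 13) - 18 ≡ 13. → (13, 13)
3P: (13, 13) + (4, 18). λ = (18 - 13)/(4 - 13) ≡ 5/28 mod 37. 28⁻¹ ≡ 4 (mod 37) since 28·4 = 112 ≡ 1, so λ ≡ 20.
  x = λ² - 13 - 4 = 400 - 17 ≡ 13; y = λ·(13 - 13) - 13 ≡ 24. → (13, 24)
4P: (13, 24) + (4, 18). λ = (18 - 24)/(4 - 13) ≡ 31/28 mod 37. 28⁻¹ ≡ 4 (mod 37) since 28·4 = 112 ≡ 1, so λ ≡ 13.
  x = λ² - 13 - 4 = 169 - 17 ≡ 4; y = λ·(13 - 4) - 24 ≡ 19. → (4, 19)
5P: (4, 19) + (4, 18): same x and y₁ ≡ -y₂, so the sum is ∞.
5P = ∞, so the order is 5.

5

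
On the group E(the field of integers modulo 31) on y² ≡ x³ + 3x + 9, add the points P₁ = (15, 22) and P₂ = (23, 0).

(18, 25)

(15, 22) + (23, 0). λ = (0 - 22)/(23 - 15) ≡ 9/8 mod 31. 8⁻¹ ≡ 4 (mod 31) since 8·4 = 32 ≡ 1, so λ ≡ 5.
  x = λ² - 15 - 23 = 25 - 38 ≡ 18; y = λ·(15 - 18) - 22 ≡ 25. → (18, 25)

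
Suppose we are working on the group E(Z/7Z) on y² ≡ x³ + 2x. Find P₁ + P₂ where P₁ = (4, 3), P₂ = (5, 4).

(6, 2)

(4, 3) + (5, 4). λ = (4 - 3)/(5 - 4) ≡ 1/1 mod 7. 1⁻¹ ≡ 1 (mod 7) since 1·1 = 1 ≡ 1, so λ ≡ 1.
  x = λ² - 4 - 5 = 1 - 9 ≡ 6; y = λ·(4 - 6) - 3 ≡ 2. → (6, 2)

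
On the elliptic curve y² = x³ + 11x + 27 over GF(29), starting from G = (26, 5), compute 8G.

(16, 6)

Repeated addition: build up to 8G.
2G: tangent at (26, 5): λ = (3·26² + 11)/(2·5) ≡ 9/10. 10⁻¹ ≡ 3 (mod 29), so λ ≡ 9·3 ≡ 27.
  x = λ² - 26 - 26 = 729 - 52 ≡ 10; y = λ·(26 - 10) - 5 ≡ 21. → (10, 21)
3G: (10, 21) + (26, 5). λ = (5 - 21)/(26 - 10) ≡ 13/16 mod 29. 16⁻¹ ≡ 20 (mod 29), so λ ≡ 28.
  x = λ² - 10 - 26 = 784 - 36 ≡ 23; y = λ·(10 - 23) - 21 ≡ 21. → (23, 21)
4G: (23, 21) + (26, 5). λ = (5 - 21)/(26 - 23) ≡ 13/3 mod 29. 3⁻¹ ≡ 10 (mod 29), so λ ≡ 14.
  x = λ² - 23 - 26 = 196 - 49 ≡ 2; y = λ·(23 - 2) - 21 ≡ 12. → (2, 12)
5G: (2, 12) + (26, 5). λ = (5 - 12)/(26 - 2) ≡ 22/24 mod 29. 24⁻¹ ≡ 23 (mod 29), so λ ≡ 13.
  x = λ² - 2 - 26 = 169 - 28 ≡ 25; y = λ·(2 - 25) - 12 ≡ 8. → (25, 8)
6G: (25, 8) + (26, 5). λ = (5 - 8)/(26 - 25) ≡ 26/1 mod 29. 1⁻¹ ≡ 1 (mod 29), so λ ≡ 26.
  x = λ² - 25 - 26 = 676 - 51 ≡ 16; y = λ·(25 - 16) - 8 ≡ 23. → (16, 23)
7G: (16, 23) + (26, 5). λ = (5 - 23)/(26 - 16) ≡ 11/10 mod 29. 10⁻¹ ≡ 3 (mod 29) since 10·3 = 30 ≡ 1, so λ ≡ 4.
  x = λ² - 16 - 26 = 16 - 42 ≡ 3; y = λ·(16 - 3) - 23 ≡ 0. → (3, 0)
8G: (3, 0) + (26, 5). λ = (5 - 0)/(26 - 3) ≡ 5/23 mod 29. 23⁻¹ ≡ 24 (mod 29) since 23·24 = 552 ≡ 1, so λ ≡ 4.
  x = λ² - 3 - 26 = 16 - 29 ≡ 16; y = λ·(3 - 16) - 0 ≡ 6. → (16, 6)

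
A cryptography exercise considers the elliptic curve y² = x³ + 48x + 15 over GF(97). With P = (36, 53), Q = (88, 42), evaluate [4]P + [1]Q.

First 4P:
Double-and-add on 4 = (100)₂. Start with P = (36, 53) for the leading 1-bit.
double: tangent at (36, 53): λ = (3·36² + 48)/(2·53) ≡ 56/9. 9⁻¹ ≡ 54 (mod 97) since 9·54 = 486 ≡ 1, so λ ≡ 56·54 ≡ 17.
  x = λ² - 36 - 36 = 289 - 72 ≡ 23; y = λ·(36 - 23) - 53 ≡ 71. → (23, 71)
double: tangent at (23, 71): λ = (3·23² + 48)/(2·71) ≡ 83/45. 45⁻¹ ≡ 69 (mod 97), so λ ≡ 83·69 ≡ 4.
  x = λ² - 23 - 23 = 16 - 46 ≡ 67; y = λ·(23 - 67) - 71 ≡ 44. → (67, 44)
4P = (67, 44).
Finally 4P + Q:
(67, 44) + (88, 42). λ = (42 - 44)/(88 - 67) ≡ 95/21 mod 97. 21⁻¹ ≡ 37 (mod 97) since 21·37 = 777 ≡ 1, so λ ≡ 23.
  x = λ² - 67 - 88 = 529 - 155 ≡ 83; y = λ·(67 - 83) - 44 ≡ 73. → (83, 73)

(83, 73)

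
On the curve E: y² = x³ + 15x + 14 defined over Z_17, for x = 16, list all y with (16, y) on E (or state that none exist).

x³ + 15x + 14 = 4350 ≡ 15 (mod 17).
Square roots of 15 mod 17: 7 and 10 (since 7² = 49 ≡ 15).

7, 10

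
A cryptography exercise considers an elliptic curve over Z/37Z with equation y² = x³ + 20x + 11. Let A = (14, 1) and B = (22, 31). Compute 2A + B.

(17, 11)

First 2A:
Repeated addition: build up to 2A.
2A: tangent at (14, 1): λ = (3·14² + 20)/(2·1) ≡ 16/2. 2⁻¹ ≡ 19 (mod 37) since 2·19 = 38 ≡ 1, so λ ≡ 16·19 ≡ 8.
  x = λ² - 14 - 14 = 64 - 28 ≡ 36; y = λ·(14 - 36) - 1 ≡ 8. → (36, 8)
2A = (36, 8).
Finally 2A + B:
(36, 8) + (22, 31). λ = (31 - 8)/(22 - 36) ≡ 23/23 mod 37. 23⁻¹ ≡ 29 (mod 37) since 23·29 = 667 ≡ 1, so λ ≡ 1.
  x = λ² - 36 - 22 = 1 - 58 ≡ 17; y = λ·(36 - 17) - 8 ≡ 11. → (17, 11)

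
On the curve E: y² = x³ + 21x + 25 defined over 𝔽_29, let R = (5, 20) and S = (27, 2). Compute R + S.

(5, 20) + (27, 2). λ = (2 - 20)/(27 - 5) ≡ 11/22 mod 29. 22⁻¹ ≡ 4 (mod 29) since 22·4 = 88 ≡ 1, so λ ≡ 15.
  x = λ² - 5 - 27 = 225 - 32 ≡ 19; y = λ·(5 - 19) - 20 ≡ 2. → (19, 2)

(19, 2)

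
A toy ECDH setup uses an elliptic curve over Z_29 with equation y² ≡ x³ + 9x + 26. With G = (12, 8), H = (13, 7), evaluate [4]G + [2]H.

(14, 5)

First 4G:
Repeated addition: build up to 4G.
2G: tangent at (12, 8): λ = (3·12² + 9)/(2·8) ≡ 6/16. 16⁻¹ ≡ 20 (mod 29), so λ ≡ 6·20 ≡ 4.
  x = λ² - 12 - 12 = 16 - 24 ≡ 21; y = λ·(12 - 21) - 8 ≡ 14. → (21, 14)
3G: (21, 14) + (12, 8). λ = (8 - 14)/(12 - 21) ≡ 23/20 mod 29. 20⁻¹ ≡ 16 (mod 29), so λ ≡ 20.
  x = λ² - 21 - 12 = 400 - 33 ≡ 19; y = λ·(21 - 19) - 14 ≡ 26. → (19, 26)
4G: (19, 26) + (12, 8). λ = (8 - 26)/(12 - 19) ≡ 11/22 mod 29. 22⁻¹ ≡ 4 (mod 29) since 22·4 = 88 ≡ 1, so λ ≡ 15.
  x = λ² - 19 - 12 = 225 - 31 ≡ 20; y = λ·(19 - 20) - 26 ≡ 17. → (20, 17)
4G = (20, 17).
Next 2H:
Repeated addition: build up to 2H.
2H: tangent at (13, 7): λ = (3·13² + 9)/(2·7) ≡ 23/14. 14⁻¹ ≡ 27 (mod 29) since 14·27 = 378 ≡ 1, so λ ≡ 23·27 ≡ 12.
  x = λ² - 13 - 13 = 144 - 26 ≡ 2; y = λ·(13 - 2) - 7 ≡ 9. → (2, 9)
2H = (2, 9).
Finally 4G + 2H:
(20, 17) + (2, 9). λ = (9 - 17)/(2 - 20) ≡ 21/11 mod 29. 11⁻¹ ≡ 8 (mod 29), so λ ≡ 23.
  x = λ² - 20 - 2 = 529 - 22 ≡ 14; y = λ·(20 - 14) - 17 ≡ 5. → (14, 5)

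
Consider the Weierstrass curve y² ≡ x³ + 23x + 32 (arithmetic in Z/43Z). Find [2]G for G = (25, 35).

(18, 0)

tangent at (25, 35): λ = (3·25² + 23)/(2·35) ≡ 6/27. 27⁻¹ ≡ 8 (mod 43), so λ ≡ 6·8 ≡ 5.
  x = λ² - 25 - 25 = 25 - 50 ≡ 18; y = λ·(25 - 18) - 35 ≡ 0. → (18, 0)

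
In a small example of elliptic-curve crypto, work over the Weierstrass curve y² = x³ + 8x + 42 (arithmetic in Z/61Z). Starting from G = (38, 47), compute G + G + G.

Repeated addition: build up to 3G.
2G: tangent at (38, 47): λ = (3·38² + 8)/(2·47) ≡ 9/33. 33⁻¹ ≡ 37 (mod 61), so λ ≡ 9·37 ≡ 28.
  x = λ² - 38 - 38 = 784 - 76 ≡ 37; y = λ·(38 - 37) - 47 ≡ 42. → (37, 42)
3G: (37, 42) + (38, 47). λ = (47 - 42)/(38 - 37) ≡ 5/1 mod 61. 1⁻¹ ≡ 1 (mod 61), so λ ≡ 5.
  x = λ² - 37 - 38 = 25 - 75 ≡ 11; y = λ·(37 - 11) - 42 ≡ 27. → (11, 27)

(11, 27)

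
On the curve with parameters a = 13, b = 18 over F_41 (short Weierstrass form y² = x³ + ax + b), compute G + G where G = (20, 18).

(6, 5)

tangent at (20, 18): λ = (3·20² + 13)/(2·18) ≡ 24/36. 36⁻¹ ≡ 8 (mod 41), so λ ≡ 24·8 ≡ 28.
  x = λ² - 20 - 20 = 784 - 40 ≡ 6; y = λ·(20 - 6) - 18 ≡ 5. → (6, 5)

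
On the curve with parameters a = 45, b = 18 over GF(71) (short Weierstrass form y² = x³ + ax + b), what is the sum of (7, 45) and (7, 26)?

The two points share x = 7 and their y-coordinates satisfy 45 + 26 ≡ 0 (mod 71), so they are inverses. Their sum is the point at infinity.

O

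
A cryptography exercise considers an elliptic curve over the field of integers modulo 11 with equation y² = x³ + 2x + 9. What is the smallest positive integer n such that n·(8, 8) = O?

5

2P: tangent at (8, 8): λ = (3·8² + 2)/(2·8) ≡ 7/5. 5⁻¹ ≡ 9 (mod 11), so λ ≡ 7·9 ≡ 8.
  x = λ² - 8 - 8 = 64 - 16 ≡ 4; y = λ·(8 - 4) - 8 ≡ 2. → (4, 2)
3P: (4, 2) + (8, 8). λ = (8 - 2)/(8 - 4) ≡ 6/4 mod 11. 4⁻¹ ≡ 3 (mod 11) since 4·3 = 12 ≡ 1, so λ ≡ 7.
  x = λ² - 4 - 8 = 49 - 12 ≡ 4; y = λ·(4 - 4) - 2 ≡ 9. → (4, 9)
4P: (4, 9) + (8, 8). λ = (8 - 9)/(8 - 4) ≡ 10/4 mod 11. 4⁻¹ ≡ 3 (mod 11), so λ ≡ 8.
  x = λ² - 4 - 8 = 64 - 12 ≡ 8; y = λ·(4 - 8) - 9 ≡ 3. → (8, 3)
5P: (8, 3) + (8, 8): same x and y₁ ≡ -y₂, so the sum is O.
5P = O, so the order is 5.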